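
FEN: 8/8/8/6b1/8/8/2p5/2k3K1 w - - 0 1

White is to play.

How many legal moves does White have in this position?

White to move; king on g1.
In check: no.
Legal moves: Kh2, Kg2, Kf2, Kh1, Kf1.
Count: 5.

5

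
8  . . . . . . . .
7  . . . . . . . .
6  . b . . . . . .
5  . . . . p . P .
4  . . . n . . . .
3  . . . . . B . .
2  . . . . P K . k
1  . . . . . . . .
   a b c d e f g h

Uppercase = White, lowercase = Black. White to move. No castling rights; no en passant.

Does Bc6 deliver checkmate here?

no

After Bc6: black king on h2; in check: no.
Black is not in check, so this cannot be checkmate.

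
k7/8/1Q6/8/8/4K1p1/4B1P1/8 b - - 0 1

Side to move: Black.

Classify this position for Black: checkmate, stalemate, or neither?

Black to move; black king on a8.
In check: no.
King squares — a7: attacked by Qb6; b7: attacked by Qb6; b8: attacked by Qb6.
Legal moves for Black: none.
Not in check and no legal moves → stalemate.

stalemate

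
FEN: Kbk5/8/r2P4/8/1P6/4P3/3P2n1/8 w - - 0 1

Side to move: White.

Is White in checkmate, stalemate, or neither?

checkmate

White to move; white king on a8.
In check: yes, from the black rook on a6.
King squares — a7: attacked by Ra6; b7: attacked by Kc8; b8: attacked by Kc8.
Legal moves for White: none.
In check with no legal moves → checkmate.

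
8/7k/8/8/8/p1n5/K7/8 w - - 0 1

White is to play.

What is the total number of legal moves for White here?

3

White to move; king on a2.
In check: yes, from the black knight on c3.
Legal moves: Kb3, Kxa3, Ka1.
Count: 3.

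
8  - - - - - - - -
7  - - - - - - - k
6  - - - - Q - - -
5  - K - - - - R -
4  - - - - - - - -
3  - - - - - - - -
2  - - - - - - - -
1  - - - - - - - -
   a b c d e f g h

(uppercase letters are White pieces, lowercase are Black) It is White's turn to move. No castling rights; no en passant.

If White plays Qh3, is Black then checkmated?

After Qh3: black king on h7; in check: yes, from the white queen on h3.
King squares — g6: attacked by Rg5; h6: attacked by Qh3; g7: attacked by Rg5; g8: attacked by Rg5; h8: attacked by Qh3.
Black has no legal moves → checkmate.

yes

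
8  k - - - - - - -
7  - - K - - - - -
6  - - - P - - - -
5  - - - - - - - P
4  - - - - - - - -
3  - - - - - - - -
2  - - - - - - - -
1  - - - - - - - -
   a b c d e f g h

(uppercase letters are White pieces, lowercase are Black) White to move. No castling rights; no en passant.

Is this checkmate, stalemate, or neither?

neither

White to move; white king on c7.
In check: no.
Legal moves for White: Kd8, Kc8, Kd7, Kc6, Kb6, d7, h6.
White has 7 legal moves and is not in check → neither.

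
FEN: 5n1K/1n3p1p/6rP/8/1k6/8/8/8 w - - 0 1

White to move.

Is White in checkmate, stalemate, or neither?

White to move; white king on h8.
In check: no.
King squares — g7: attacked by Rg6; h7: attacked by Nf8; g8: attacked by Rg6.
Legal moves for White: none.
Not in check and no legal moves → stalemate.

stalemate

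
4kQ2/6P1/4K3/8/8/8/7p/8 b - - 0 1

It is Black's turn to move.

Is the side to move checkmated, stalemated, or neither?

Black to move; black king on e8.
In check: yes, from the white queen on f8.
King squares — d7: attacked by Ke6; e7: attacked by Ke6; f7: attacked by Ke6; d8: attacked by Qf8; f8: attacked by Pg7.
Legal moves for Black: none.
In check with no legal moves → checkmate.

checkmate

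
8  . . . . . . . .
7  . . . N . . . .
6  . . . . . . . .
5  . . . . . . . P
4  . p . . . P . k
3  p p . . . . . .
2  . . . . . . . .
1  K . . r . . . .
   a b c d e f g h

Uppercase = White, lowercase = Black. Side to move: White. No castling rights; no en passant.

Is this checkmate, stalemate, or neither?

White to move; white king on a1.
In check: yes, from the black rook on d1.
King squares — b1: attacked by Rd1; a2: attacked by Pb3; b2: attacked by Pa3.
Legal moves for White: none.
In check with no legal moves → checkmate.

checkmate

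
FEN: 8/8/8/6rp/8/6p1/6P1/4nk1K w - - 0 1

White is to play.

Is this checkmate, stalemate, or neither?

stalemate

White to move; white king on h1.
In check: no.
King squares — g1: attacked by Kf1; g2: own pawn; h2: attacked by Pg3.
Legal moves for White: none.
Not in check and no legal moves → stalemate.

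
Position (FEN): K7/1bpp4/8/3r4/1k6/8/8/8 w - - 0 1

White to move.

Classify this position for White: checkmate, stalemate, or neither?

White to move; white king on a8.
In check: yes, from the black bishop on b7.
Legal moves for White: Kb8, Kxb7, Ka7.
White is in check but has 3 legal moves → neither.

neither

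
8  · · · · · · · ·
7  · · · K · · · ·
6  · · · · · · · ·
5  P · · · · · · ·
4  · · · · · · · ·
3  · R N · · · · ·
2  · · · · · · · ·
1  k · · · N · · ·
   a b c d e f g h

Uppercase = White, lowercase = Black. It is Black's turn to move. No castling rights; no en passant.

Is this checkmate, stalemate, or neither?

Black to move; black king on a1.
In check: no.
King squares — b1: attacked by Rb3; a2: attacked by Nc3; b2: attacked by Rb3.
Legal moves for Black: none.
Not in check and no legal moves → stalemate.

stalemate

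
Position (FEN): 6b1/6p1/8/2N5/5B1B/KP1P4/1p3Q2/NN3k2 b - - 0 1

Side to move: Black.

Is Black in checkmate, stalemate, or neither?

Black to move; black king on f1.
In check: yes, from the white queen on f2.
King squares — e1: attacked by Qf2; g1: attacked by Qf2; e2: attacked by Qf2; f2: attacked by Bh4; g2: attacked by Qf2.
Legal moves for Black: none.
In check with no legal moves → checkmate.

checkmate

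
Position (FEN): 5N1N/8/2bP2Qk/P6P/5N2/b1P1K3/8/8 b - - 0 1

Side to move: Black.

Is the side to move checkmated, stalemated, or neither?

checkmate

Black to move; black king on h6.
In check: yes, from the white queen on g6.
King squares — g5: attacked by Qg6; h5: attacked by Nf4; g6: attacked by Nf4; g7: attacked by Qg6; h7: attacked by Qg6.
Legal moves for Black: none.
In check with no legal moves → checkmate.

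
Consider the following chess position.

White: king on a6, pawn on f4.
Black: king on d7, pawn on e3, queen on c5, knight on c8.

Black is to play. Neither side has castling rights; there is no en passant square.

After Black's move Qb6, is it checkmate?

After Qb6: white king on a6; in check: yes, from the black queen on b6.
King squares — a5: attacked by Qb6; b5: attacked by Qb6; b6: attacked by Nc8; a7: attacked by Qb6; b7: attacked by Qb6.
White has no legal moves → checkmate.

yes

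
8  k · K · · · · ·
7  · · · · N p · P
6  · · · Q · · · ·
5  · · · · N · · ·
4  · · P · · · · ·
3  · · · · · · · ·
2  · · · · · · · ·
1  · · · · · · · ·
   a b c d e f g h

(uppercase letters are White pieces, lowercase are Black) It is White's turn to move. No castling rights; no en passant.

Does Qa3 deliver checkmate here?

yes

After Qa3: black king on a8; in check: yes, from the white queen on a3.
King squares — a7: attacked by Qa3; b7: attacked by Kc8; b8: attacked by Kc8.
Black has no legal moves → checkmate.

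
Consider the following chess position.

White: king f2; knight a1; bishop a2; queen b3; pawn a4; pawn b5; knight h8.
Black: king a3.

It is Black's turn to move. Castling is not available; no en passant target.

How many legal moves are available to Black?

Black to move; king on a3.
In check: yes, from the white queen on b3.
Legal moves: none.
Count: 0.

0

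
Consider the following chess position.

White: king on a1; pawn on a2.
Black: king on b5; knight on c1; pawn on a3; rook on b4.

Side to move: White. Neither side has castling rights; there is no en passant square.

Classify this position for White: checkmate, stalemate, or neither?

White to move; white king on a1.
In check: no.
King squares — b1: attacked by Rb4; a2: own pawn; b2: attacked by Pa3.
Legal moves for White: none.
Not in check and no legal moves → stalemate.

stalemate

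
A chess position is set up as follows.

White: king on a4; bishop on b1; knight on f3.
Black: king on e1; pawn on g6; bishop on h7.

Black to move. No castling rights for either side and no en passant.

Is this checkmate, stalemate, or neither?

Black to move; black king on e1.
In check: yes, from the white knight on f3.
King squares — d1: available; f1: available; d2: attacked by Nf3; e2: available; f2: available.
Legal moves for Black: Kf2, Ke2, Kf1, Kd1.
Black is in check but has 4 legal moves → neither.

neither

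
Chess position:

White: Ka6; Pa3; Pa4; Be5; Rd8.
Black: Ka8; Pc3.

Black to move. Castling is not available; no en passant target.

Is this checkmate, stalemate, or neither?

checkmate

Black to move; black king on a8.
In check: yes, from the white rook on d8.
King squares — a7: attacked by Ka6; b7: attacked by Ka6; b8: attacked by Be5.
Legal moves for Black: none.
In check with no legal moves → checkmate.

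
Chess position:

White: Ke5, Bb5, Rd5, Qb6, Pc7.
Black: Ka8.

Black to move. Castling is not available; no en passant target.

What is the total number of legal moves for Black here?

0

Black to move; king on a8.
In check: no.
Legal moves: none.
Count: 0.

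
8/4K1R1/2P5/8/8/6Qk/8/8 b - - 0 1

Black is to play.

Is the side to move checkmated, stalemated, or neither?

checkmate

Black to move; black king on h3.
In check: yes, from the white queen on g3.
King squares — g2: attacked by Qg3; h2: attacked by Qg3; g3: attacked by Rg7; g4: attacked by Qg3; h4: attacked by Qg3.
Legal moves for Black: none.
In check with no legal moves → checkmate.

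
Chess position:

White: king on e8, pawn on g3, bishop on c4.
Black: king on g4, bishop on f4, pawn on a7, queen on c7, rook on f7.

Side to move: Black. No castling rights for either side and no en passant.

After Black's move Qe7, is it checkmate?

After Qe7: white king on e8; in check: yes, from the black queen on e7.
King squares — d7: attacked by Qe7; e7: attacked by Rf7; f7: attacked by Qe7; d8: attacked by Qe7; f8: attacked by Qe7.
White has no legal moves → checkmate.

yes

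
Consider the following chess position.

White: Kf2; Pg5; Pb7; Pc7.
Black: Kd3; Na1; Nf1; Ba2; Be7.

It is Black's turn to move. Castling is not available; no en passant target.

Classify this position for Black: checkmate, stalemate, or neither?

neither

Black to move; black king on d3.
In check: no.
Legal moves for Black include: Bf8, Bd8, Bf6, Bd6, Bxg5, Bc5+, Bb4, Ba3, Ke4, Kd4, Kc4, Kc3, Kd2, Kc2, Bg8, Bf7, Be6, Bd5, ... (list truncated; more exist).
Black has legal moves and is not in check → neither.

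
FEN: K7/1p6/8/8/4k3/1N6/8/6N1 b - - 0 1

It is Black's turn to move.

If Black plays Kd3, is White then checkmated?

no

After Kd3: white king on a8; in check: no.
White is not in check, so this cannot be checkmate.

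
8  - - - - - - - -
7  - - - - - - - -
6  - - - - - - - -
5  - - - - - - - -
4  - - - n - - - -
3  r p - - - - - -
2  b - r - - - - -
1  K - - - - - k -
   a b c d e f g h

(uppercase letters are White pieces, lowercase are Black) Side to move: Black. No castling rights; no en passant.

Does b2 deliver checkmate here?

yes

After b2: white king on a1; in check: yes, from the black pawn on b2.
King squares — b1: attacked by Ba2; a2: attacked by Ra3; b2: attacked by Rc2.
White has no legal moves → checkmate.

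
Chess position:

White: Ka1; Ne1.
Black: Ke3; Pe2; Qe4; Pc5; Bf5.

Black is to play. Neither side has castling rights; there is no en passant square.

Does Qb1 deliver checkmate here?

yes

After Qb1: white king on a1; in check: yes, from the black queen on b1.
King squares — b1: attacked by Bf5; a2: attacked by Qb1; b2: attacked by Qb1.
White has no legal moves → checkmate.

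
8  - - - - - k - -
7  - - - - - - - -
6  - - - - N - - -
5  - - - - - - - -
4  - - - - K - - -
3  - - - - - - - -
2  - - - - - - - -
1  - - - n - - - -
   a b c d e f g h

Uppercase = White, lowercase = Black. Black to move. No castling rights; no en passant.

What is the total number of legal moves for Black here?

Black to move; king on f8.
In check: yes, from the white knight on e6.
Legal moves: Kg8, Ke8, Kf7, Ke7.
Count: 4.

4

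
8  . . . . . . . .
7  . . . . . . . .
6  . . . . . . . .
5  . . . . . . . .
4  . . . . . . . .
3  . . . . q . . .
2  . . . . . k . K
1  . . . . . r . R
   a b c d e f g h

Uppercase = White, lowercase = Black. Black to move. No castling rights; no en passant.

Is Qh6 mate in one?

yes

After Qh6: white king on h2; in check: yes, from the black queen on h6.
King squares — g1: attacked by Rf1; h1: own rook; g2: attacked by Kf2; g3: attacked by Kf2; h3: attacked by Qh6.
White has no legal moves → checkmate.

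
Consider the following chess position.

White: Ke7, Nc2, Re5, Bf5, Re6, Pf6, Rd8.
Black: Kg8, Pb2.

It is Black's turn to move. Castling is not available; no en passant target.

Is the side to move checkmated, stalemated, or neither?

checkmate

Black to move; black king on g8.
In check: yes, from the white rook on d8.
King squares — f7: attacked by Ke7; g7: attacked by Pf6; h7: attacked by Bf5; f8: attacked by Ke7; h8: attacked by Rd8.
Legal moves for Black: none.
In check with no legal moves → checkmate.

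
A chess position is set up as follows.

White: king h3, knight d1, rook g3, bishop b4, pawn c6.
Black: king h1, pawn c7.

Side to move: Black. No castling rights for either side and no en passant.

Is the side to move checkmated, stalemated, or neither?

stalemate

Black to move; black king on h1.
In check: no.
King squares — g1: attacked by Rg3; g2: attacked by Rg3; h2: attacked by Kh3.
Legal moves for Black: none.
Not in check and no legal moves → stalemate.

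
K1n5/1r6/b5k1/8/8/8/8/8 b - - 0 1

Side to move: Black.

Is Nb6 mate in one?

yes

After Nb6: white king on a8; in check: yes, from the black knight on b6.
King squares — a7: attacked by Rb7; b7: attacked by Ba6; b8: attacked by Rb7.
White has no legal moves → checkmate.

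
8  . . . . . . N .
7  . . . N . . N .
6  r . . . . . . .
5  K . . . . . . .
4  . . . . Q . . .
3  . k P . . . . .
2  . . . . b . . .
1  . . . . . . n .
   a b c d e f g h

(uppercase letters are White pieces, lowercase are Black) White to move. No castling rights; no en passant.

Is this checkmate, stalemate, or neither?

checkmate

White to move; white king on a5.
In check: yes, from the black rook on a6.
King squares — a4: attacked by Kb3; b4: attacked by Kb3; b5: attacked by Be2; a6: attacked by Be2; b6: attacked by Ra6.
Legal moves for White: none.
In check with no legal moves → checkmate.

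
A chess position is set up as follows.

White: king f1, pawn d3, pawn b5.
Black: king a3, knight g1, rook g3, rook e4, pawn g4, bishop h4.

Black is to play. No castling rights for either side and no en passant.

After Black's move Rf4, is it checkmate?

no

After Rf4: white king on f1; in check: yes, from the black rook on f4.
White has 1 legal reply: Ke1.
In check but a legal move exists → not checkmate.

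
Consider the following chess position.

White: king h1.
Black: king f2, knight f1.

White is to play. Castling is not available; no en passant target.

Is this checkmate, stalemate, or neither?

stalemate

White to move; white king on h1.
In check: no.
King squares — g1: attacked by Kf2; g2: attacked by Kf2; h2: attacked by Nf1.
Legal moves for White: none.
Not in check and no legal moves → stalemate.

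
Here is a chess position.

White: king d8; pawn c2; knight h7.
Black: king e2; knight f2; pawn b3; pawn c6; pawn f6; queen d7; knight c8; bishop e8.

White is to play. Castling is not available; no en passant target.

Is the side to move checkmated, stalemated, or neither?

checkmate

White to move; white king on d8.
In check: yes, from the black queen on d7.
King squares — c7: attacked by Qd7; d7: attacked by Be8; e7: attacked by Qd7; c8: attacked by Qd7; e8: attacked by Qd7.
Legal moves for White: none.
In check with no legal moves → checkmate.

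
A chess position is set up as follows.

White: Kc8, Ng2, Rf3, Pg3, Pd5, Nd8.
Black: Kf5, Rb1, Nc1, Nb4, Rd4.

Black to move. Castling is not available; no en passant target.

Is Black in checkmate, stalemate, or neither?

Black to move; black king on f5.
In check: yes, from the white rook on f3.
King squares — e4: available; f4: attacked by Ng2; g4: available; e5: available; g5: available; e6: attacked by Pd5; f6: attacked by Rf3; g6: available.
Legal moves for Black: Kg6, Kg5, Ke5, Kg4, Ke4, Rf4.
Black is in check but has 6 legal moves → neither.

neither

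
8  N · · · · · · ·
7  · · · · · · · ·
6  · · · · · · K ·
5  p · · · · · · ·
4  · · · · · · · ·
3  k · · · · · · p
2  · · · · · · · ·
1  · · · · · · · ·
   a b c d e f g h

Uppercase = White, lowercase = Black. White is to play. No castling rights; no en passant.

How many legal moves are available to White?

White to move; king on g6.
In check: no.
Legal moves: Nc7, Nb6, Kh7, Kg7, Kf7, Kh6, Kf6, Kh5, Kg5, Kf5.
Count: 10.

10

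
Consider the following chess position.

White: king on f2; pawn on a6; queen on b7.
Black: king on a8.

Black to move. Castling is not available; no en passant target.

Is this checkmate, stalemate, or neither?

Black to move; black king on a8.
In check: yes, from the white queen on b7.
King squares — a7: attacked by Qb7; b7: attacked by Pa6; b8: attacked by Qb7.
Legal moves for Black: none.
In check with no legal moves → checkmate.

checkmate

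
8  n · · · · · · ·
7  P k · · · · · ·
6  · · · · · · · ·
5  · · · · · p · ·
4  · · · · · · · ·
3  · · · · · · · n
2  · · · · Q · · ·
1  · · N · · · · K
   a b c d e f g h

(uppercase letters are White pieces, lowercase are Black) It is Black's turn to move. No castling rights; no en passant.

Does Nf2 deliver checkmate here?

no

After Nf2: white king on h1; in check: yes, from the black knight on f2.
White has 4 legal replies: Kh2, Kg2, Kg1, Qxf2.
In check but a legal move exists → not checkmate.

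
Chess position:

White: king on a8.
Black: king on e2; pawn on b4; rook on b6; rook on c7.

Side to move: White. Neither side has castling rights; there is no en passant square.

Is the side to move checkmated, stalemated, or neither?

White to move; white king on a8.
In check: no.
King squares — a7: attacked by Rc7; b7: attacked by Rb6; b8: attacked by Rb6.
Legal moves for White: none.
Not in check and no legal moves → stalemate.

stalemate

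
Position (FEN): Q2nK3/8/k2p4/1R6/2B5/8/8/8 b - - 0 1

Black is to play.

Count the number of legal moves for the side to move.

0

Black to move; king on a6.
In check: yes, from the white queen on a8.
Legal moves: none.
Count: 0.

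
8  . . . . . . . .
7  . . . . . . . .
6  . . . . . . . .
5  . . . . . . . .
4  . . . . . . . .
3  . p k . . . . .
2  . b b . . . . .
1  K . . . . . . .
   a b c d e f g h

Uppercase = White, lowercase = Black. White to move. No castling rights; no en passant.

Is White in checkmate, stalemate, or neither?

White to move; white king on a1.
In check: yes, from the black bishop on b2.
King squares — b1: attacked by Bc2; a2: attacked by Pb3; b2: attacked by Kc3.
Legal moves for White: none.
In check with no legal moves → checkmate.

checkmate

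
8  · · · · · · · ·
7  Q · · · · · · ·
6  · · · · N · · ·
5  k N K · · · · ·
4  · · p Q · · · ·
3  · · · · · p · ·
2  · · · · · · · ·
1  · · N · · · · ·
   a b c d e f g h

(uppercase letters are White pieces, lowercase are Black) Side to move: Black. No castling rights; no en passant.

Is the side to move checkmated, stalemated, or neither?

Black to move; black king on a5.
In check: yes, from the white queen on a7.
King squares — a4: attacked by Qa7; b4: attacked by Kc5; b5: attacked by Kc5; a6: attacked by Qa7; b6: attacked by Kc5.
Legal moves for Black: none.
In check with no legal moves → checkmate.

checkmate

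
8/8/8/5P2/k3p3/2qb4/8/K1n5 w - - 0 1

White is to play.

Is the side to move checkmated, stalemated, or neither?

White to move; white king on a1.
In check: yes, from the black queen on c3.
King squares — b1: attacked by Bd3; a2: attacked by Nc1; b2: attacked by Qc3.
Legal moves for White: none.
In check with no legal moves → checkmate.

checkmate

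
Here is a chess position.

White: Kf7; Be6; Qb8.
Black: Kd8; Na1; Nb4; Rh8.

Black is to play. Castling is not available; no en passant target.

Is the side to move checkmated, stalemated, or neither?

Black to move; black king on d8.
In check: yes, from the white queen on b8.
King squares — c7: attacked by Qb8; d7: attacked by Be6; e7: attacked by Kf7; c8: attacked by Be6; e8: attacked by Kf7.
Legal moves for Black: none.
In check with no legal moves → checkmate.

checkmate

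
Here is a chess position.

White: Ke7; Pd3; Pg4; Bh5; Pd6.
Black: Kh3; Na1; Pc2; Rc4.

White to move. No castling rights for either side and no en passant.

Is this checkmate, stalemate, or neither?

White to move; white king on e7.
In check: no.
Legal moves for White: Kf8, Ke8, Kd8, Kf7, Kd7, Kf6, Ke6, Be8, Bf7, Bg6, dxc4, d7, g5, d4.
White has 14 legal moves and is not in check → neither.

neither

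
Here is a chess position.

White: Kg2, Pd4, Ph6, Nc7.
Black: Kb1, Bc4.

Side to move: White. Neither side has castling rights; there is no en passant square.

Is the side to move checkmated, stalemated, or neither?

White to move; white king on g2.
In check: no.
Legal moves for White: Ne8, Na8, Ne6, Na6, Nd5, Nb5, Kh3, Kg3, Kf3, Kh2, Kf2, Kh1, Kg1, h7, d5.
White has 15 legal moves and is not in check → neither.

neither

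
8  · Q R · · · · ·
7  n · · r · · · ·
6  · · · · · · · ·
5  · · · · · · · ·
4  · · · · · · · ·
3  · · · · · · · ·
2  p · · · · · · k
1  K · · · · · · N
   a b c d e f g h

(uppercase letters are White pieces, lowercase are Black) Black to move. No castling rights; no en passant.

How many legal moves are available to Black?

6

Black to move; king on h2.
In check: yes, from the white queen on b8.
Legal moves: Kh3, Kg2, Kxh1, Kg1, Rc7, Rd6.
Count: 6.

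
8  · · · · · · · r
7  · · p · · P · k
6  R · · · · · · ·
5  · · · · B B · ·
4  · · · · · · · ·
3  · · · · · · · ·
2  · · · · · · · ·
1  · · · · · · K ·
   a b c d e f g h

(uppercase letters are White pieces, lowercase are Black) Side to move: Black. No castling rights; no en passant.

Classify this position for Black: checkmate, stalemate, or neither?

checkmate

Black to move; black king on h7.
In check: yes, from the white bishop on f5.
King squares — g6: attacked by Bf5; h6: attacked by Ra6; g7: attacked by Be5; g8: attacked by Pf7; h8: own rook.
Legal moves for Black: none.
In check with no legal moves → checkmate.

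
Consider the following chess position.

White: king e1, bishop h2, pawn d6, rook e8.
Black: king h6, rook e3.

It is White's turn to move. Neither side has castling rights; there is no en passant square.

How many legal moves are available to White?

White to move; king on e1.
In check: yes, from the black rook on e3.
Legal moves: Kf2, Kd2, Kf1, Kd1, Rxe3.
Count: 5.

5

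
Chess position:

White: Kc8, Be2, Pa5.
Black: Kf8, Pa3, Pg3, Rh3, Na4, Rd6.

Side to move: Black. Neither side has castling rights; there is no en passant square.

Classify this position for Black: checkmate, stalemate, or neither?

neither

Black to move; black king on f8.
In check: no.
Legal moves for Black include: Kg8, Ke8, Kg7, Kf7, Ke7, Rd8+, Rd7, Rdh6, Rg6, Rf6, Re6, Rc6+, Rb6, Ra6, Rd5, Rd4, Rd3, Rd2, ... (list truncated; more exist).
Black has legal moves and is not in check → neither.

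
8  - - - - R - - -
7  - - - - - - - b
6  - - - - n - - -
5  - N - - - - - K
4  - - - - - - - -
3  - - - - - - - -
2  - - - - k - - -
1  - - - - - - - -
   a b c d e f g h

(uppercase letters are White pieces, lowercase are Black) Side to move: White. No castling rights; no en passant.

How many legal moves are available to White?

18

White to move; king on h5.
In check: no.
Legal moves: Rh8, Rg8, Rf8, Rd8, Rc8, Rb8, Ra8, Re7, Rxe6+, Kh6, Kh4, Kg4, Nc7, Na7, Nd6, Nd4+, Nc3+, Na3.
Count: 18.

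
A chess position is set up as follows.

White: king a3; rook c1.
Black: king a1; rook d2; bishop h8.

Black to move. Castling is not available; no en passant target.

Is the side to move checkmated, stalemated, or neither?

checkmate

Black to move; black king on a1.
In check: yes, from the white rook on c1.
King squares — b1: attacked by Rc1; a2: attacked by Ka3; b2: attacked by Ka3.
Legal moves for Black: none.
In check with no legal moves → checkmate.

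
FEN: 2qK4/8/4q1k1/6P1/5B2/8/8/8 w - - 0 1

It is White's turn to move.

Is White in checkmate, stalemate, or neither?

checkmate

White to move; white king on d8.
In check: yes, from the black queen on c8.
King squares — c7: attacked by Qc8; d7: attacked by Qe6; e7: attacked by Qe6; c8: attacked by Qe6; e8: attacked by Qe6.
Legal moves for White: none.
In check with no legal moves → checkmate.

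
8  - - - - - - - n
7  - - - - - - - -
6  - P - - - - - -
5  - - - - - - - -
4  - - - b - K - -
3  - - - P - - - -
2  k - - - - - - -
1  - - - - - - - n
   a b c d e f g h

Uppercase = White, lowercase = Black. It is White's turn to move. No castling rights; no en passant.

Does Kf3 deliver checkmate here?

After Kf3: black king on a2; in check: no.
Black is not in check, so this cannot be checkmate.

no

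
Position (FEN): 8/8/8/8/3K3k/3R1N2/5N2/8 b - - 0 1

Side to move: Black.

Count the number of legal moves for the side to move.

Black to move; king on h4.
In check: yes, from the white knight on f3.
Legal moves: Kh5, Kg3.
Count: 2.

2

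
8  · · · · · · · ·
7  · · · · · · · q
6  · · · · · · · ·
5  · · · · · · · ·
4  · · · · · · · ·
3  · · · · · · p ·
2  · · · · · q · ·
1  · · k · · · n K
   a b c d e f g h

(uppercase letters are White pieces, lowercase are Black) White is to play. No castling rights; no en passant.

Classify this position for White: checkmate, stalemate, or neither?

checkmate

White to move; white king on h1.
In check: yes, from the black queen on h7.
King squares — g1: attacked by Qf2; g2: attacked by Qf2; h2: attacked by Qf2.
Legal moves for White: none.
In check with no legal moves → checkmate.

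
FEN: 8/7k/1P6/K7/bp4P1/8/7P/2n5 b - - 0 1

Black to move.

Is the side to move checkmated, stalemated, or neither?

neither

Black to move; black king on h7.
In check: no.
Legal moves for Black: Kh8, Kg8, Kg7, Kh6, Kg6, Be8, Bd7, Bc6, Bb5, Bb3, Bc2, Bd1, Nd3, Nb3+, Ne2, Na2, b3.
Black has 17 legal moves and is not in check → neither.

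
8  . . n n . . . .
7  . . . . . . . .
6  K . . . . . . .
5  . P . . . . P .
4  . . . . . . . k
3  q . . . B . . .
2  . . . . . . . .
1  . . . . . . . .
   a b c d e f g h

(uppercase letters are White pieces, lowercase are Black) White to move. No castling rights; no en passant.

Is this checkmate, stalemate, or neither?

checkmate

White to move; white king on a6.
In check: yes, from the black queen on a3.
King squares — a5: attacked by Qa3; b5: own pawn; b6: attacked by Nc8; a7: attacked by Qa3; b7: attacked by Nd8.
Legal moves for White: none.
In check with no legal moves → checkmate.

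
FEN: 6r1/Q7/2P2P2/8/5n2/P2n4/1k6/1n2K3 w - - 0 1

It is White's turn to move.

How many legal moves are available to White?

2

White to move; king on e1.
In check: yes, from the black knight on d3.
Legal moves: Kf1, Kd1.
Count: 2.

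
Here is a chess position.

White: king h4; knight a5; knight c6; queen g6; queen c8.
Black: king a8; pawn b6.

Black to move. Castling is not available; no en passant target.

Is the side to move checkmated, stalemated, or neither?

checkmate

Black to move; black king on a8.
In check: yes, from the white queen on c8.
King squares — a7: attacked by Nc6; b7: attacked by Na5; b8: attacked by Nc6.
Legal moves for Black: none.
In check with no legal moves → checkmate.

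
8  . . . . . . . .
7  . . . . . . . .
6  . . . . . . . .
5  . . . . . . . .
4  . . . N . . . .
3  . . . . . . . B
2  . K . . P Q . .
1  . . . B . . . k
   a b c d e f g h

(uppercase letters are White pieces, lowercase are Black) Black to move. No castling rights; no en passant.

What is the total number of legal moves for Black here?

0

Black to move; king on h1.
In check: no.
Legal moves: none.
Count: 0.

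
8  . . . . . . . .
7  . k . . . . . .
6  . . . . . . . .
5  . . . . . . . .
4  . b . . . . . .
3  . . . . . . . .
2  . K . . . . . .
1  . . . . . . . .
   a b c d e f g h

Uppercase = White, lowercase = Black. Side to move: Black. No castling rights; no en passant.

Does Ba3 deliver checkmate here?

no

After Ba3: white king on b2; in check: yes, from the black bishop on a3.
White has 7 legal replies: Kc3, Kb3, Kxa3, Kc2, Ka2, Kb1, Ka1.
In check but a legal move exists → not checkmate.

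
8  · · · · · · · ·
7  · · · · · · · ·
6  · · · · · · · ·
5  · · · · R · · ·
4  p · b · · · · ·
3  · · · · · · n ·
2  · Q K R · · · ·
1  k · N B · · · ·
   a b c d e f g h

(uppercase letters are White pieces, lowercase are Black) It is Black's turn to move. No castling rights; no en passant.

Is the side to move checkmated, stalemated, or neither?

Black to move; black king on a1.
In check: yes, from the white queen on b2.
King squares — b1: attacked by Qb2; a2: attacked by Nc1; b2: attacked by Kc2.
Legal moves for Black: none.
In check with no legal moves → checkmate.

checkmate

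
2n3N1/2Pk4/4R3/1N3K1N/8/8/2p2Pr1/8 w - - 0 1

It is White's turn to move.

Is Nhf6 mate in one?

After Nhf6: black king on d7; in check: yes, from the white knight on f6.
King squares — c6: attacked by Re6; d6: attacked by Nb5; e6: attacked by Kf5; c7: attacked by Nb5; e7: attacked by Re6; c8: own knight; d8: attacked by Pc7; e8: attacked by Re6.
Black has no legal moves → checkmate.

yes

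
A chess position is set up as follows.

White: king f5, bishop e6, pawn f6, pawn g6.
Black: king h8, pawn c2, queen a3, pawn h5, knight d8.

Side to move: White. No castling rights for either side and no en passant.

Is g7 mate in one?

After g7: black king on h8; in check: yes, from the white pawn on g7.
Black has 1 legal reply: Kh7.
In check but a legal move exists → not checkmate.

no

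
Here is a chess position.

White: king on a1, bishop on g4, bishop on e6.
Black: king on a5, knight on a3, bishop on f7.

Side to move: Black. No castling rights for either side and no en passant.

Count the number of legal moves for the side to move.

14

Black to move; king on a5.
In check: no.
Legal moves: Bg8, Be8, Bg6, Bxe6, Bh5, Kb6, Ka6, Kb5, Kb4, Ka4, Nb5, Nc4, Nc2+, Nb1.
Count: 14.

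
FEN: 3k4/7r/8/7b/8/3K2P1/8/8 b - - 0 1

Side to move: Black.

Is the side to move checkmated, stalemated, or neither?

neither

Black to move; black king on d8.
In check: no.
Legal moves for Black include: Ke8, Kc8, Ke7, Kd7, Kc7, Rh8, Rg7, Rf7, Re7, Rd7+, Rc7, Rb7, Ra7, Rh6, Be8, Bf7, Bg6+, Bg4, ... (list truncated; more exist).
Black has legal moves and is not in check → neither.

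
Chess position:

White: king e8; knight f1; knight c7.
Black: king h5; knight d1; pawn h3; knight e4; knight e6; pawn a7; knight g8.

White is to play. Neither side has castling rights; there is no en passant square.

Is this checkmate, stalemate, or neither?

White to move; white king on e8.
In check: no.
Legal moves for White: Kf7, Kd7, Na8, Nxe6, Na6, Nd5, Nb5, Ng3+, Ne3, Nh2, Nd2.
White has 11 legal moves and is not in check → neither.

neither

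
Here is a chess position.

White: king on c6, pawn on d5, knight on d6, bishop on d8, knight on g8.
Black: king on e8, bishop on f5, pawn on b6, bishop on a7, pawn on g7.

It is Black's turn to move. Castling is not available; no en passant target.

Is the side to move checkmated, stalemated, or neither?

neither

Black to move; black king on e8.
In check: yes, from the white knight on d6.
Legal moves for Black: Kf8, Kxd8.
Black is in check but has 2 legal moves → neither.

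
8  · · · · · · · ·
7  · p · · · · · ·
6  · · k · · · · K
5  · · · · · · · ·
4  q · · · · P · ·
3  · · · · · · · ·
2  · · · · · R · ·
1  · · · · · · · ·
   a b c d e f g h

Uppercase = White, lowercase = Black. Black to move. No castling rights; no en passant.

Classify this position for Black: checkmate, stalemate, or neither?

neither

Black to move; black king on c6.
In check: no.
Legal moves for Black include: Kd7, Kc7, Kd6, Kb6, Kd5, Kc5, Kb5, Qa8, Qa7, Qa6, Qb5, Qa5, Qxf4+, Qe4, Qd4, Qc4, Qb4, Qb3, ... (list truncated; more exist).
Black has legal moves and is not in check → neither.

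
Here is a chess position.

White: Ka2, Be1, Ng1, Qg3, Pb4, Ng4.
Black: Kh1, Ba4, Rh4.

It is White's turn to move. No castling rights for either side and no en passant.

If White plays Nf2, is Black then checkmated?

yes

After Nf2: black king on h1; in check: yes, from the white knight on f2.
King squares — g1: attacked by Qg3; g2: attacked by Qg3; h2: attacked by Qg3.
Black has no legal moves → checkmate.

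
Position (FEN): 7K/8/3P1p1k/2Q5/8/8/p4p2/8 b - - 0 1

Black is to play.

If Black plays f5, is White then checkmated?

no

After f5: white king on h8; in check: no.
White is not in check, so this cannot be checkmate.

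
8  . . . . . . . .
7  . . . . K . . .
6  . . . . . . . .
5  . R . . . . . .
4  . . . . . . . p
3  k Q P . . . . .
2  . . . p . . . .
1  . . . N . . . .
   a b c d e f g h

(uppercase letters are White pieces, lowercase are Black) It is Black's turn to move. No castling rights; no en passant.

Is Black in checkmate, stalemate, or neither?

checkmate

Black to move; black king on a3.
In check: yes, from the white queen on b3.
King squares — a2: attacked by Qb3; b2: attacked by Nd1; b3: attacked by Rb5; a4: attacked by Qb3; b4: attacked by Qb3.
Legal moves for Black: none.
In check with no legal moves → checkmate.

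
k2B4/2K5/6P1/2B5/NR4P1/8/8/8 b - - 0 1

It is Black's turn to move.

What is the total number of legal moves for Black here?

Black to move; king on a8.
In check: no.
Legal moves: none.
Count: 0.

0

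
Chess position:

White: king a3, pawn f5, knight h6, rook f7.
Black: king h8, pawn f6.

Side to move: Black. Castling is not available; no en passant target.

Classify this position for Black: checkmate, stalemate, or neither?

Black to move; black king on h8.
In check: no.
King squares — g7: attacked by Rf7; h7: attacked by Rf7; g8: attacked by Nh6.
Legal moves for Black: none.
Not in check and no legal moves → stalemate.

stalemate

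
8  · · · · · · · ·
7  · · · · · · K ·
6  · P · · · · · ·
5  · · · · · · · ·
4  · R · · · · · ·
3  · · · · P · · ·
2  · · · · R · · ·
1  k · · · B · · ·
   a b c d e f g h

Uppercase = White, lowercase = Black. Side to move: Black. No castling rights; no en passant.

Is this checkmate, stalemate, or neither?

stalemate

Black to move; black king on a1.
In check: no.
King squares — b1: attacked by Rb4; a2: attacked by Re2; b2: attacked by Re2.
Legal moves for Black: none.
Not in check and no legal moves → stalemate.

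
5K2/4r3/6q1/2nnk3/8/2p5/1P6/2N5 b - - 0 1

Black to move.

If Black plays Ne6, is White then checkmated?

After Ne6: white king on f8; in check: yes, from the black knight on e6.
King squares — e7: attacked by Nd5; f7: attacked by Qg6; g7: attacked by Ne6; e8: attacked by Qg6; g8: attacked by Qg6.
White has no legal moves → checkmate.

yes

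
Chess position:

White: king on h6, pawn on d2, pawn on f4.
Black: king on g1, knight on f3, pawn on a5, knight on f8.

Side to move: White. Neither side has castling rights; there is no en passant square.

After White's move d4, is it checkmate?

no

After d4: black king on g1; in check: no.
Black is not in check, so this cannot be checkmate.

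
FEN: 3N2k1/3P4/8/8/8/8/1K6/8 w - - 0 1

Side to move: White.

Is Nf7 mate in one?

no

After Nf7: black king on g8; in check: no.
Black is not in check, so this cannot be checkmate.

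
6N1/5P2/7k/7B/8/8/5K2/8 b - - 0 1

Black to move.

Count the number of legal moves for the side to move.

Black to move; king on h6.
In check: yes, from the white knight on g8.
Legal moves: Kh7, Kg7, Kxh5, Kg5.
Count: 4.

4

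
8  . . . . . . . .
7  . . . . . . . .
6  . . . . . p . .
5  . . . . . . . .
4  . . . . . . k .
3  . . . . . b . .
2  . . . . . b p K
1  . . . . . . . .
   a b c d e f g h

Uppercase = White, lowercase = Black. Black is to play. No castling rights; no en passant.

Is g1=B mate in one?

After g1=B: white king on h2; in check: yes, from the black bishop on g1.
King squares — g1: attacked by Bf2; h1: attacked by Bf3; g2: attacked by Bf3; g3: attacked by Bf2; h3: attacked by Kg4.
White has no legal moves → checkmate.

yes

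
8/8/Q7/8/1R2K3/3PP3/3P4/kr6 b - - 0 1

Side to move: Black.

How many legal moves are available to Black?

Black to move; king on a1.
In check: yes, from the white queen on a6.
Legal moves: none.
Count: 0.

0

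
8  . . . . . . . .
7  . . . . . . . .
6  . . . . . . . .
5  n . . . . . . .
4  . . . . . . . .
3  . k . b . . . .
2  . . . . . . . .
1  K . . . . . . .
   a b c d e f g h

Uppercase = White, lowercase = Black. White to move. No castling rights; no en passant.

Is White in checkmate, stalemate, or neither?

White to move; white king on a1.
In check: no.
King squares — b1: attacked by Bd3; a2: attacked by Kb3; b2: attacked by Kb3.
Legal moves for White: none.
Not in check and no legal moves → stalemate.

stalemate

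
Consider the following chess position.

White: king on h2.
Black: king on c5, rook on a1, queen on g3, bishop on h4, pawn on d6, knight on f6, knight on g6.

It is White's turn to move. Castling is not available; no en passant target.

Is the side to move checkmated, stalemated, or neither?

checkmate

White to move; white king on h2.
In check: yes, from the black queen on g3.
King squares — g1: attacked by Ra1; h1: attacked by Ra1; g2: attacked by Qg3; g3: attacked by Bh4; h3: attacked by Qg3.
Legal moves for White: none.
In check with no legal moves → checkmate.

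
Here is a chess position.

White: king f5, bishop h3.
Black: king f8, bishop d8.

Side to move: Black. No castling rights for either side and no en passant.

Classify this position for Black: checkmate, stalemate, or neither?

neither

Black to move; black king on f8.
In check: no.
Legal moves for Black: Kg8, Ke8, Kg7, Kf7, Ke7, Be7, Bc7, Bf6, Bb6, Bg5, Ba5, Bh4.
Black has 12 legal moves and is not in check → neither.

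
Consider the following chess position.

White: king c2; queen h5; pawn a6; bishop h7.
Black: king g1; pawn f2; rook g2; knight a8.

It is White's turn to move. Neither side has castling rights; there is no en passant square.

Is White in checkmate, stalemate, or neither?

neither

White to move; white king on c2.
In check: no.
Legal moves for White include: Bg8, Bg6, Bf5, Be4, Bd3, Qe8, Qf7, Qh6, Qg6, Qg5, Qf5, Qe5, Qd5, Qc5, Qb5, Qa5, Qh4, Qg4, ... (list truncated; more exist).
White has legal moves and is not in check → neither.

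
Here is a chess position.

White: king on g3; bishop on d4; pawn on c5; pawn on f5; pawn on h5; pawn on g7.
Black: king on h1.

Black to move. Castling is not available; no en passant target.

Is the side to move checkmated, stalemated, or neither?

stalemate

Black to move; black king on h1.
In check: no.
King squares — g1: attacked by Bd4; g2: attacked by Kg3; h2: attacked by Kg3.
Legal moves for Black: none.
Not in check and no legal moves → stalemate.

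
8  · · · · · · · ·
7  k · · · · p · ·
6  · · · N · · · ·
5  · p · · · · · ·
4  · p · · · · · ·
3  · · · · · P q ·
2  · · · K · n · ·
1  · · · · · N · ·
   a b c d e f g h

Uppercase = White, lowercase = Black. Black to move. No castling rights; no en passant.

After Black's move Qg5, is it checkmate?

After Qg5: white king on d2; in check: yes, from the black queen on g5.
White has 5 legal replies: Ke2, Kc2, Ke1, Ne3, f4.
In check but a legal move exists → not checkmate.

no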